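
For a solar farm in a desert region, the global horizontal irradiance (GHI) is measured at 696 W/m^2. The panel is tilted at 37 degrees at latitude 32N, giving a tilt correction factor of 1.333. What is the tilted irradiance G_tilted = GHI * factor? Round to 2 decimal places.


Identify the given values:
  GHI = 696 W/m^2, tilt correction factor = 1.333
Apply the formula G_tilted = GHI * factor:
  G_tilted = 696 * 1.333
  G_tilted = 927.77 W/m^2

927.77


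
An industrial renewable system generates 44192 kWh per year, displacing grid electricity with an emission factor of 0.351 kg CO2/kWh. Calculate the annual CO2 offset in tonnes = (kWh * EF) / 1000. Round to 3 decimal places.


CO2 offset in kg = generation * emission_factor
CO2 offset = 44192 * 0.351 = 15511.39 kg
Convert to tonnes:
  CO2 offset = 15511.39 / 1000 = 15.511 tonnes

15.511


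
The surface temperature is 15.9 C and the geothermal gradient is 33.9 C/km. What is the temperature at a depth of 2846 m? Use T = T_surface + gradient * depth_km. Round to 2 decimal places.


Convert depth to km: 2846 / 1000 = 2.846 km
Temperature increase = gradient * depth_km = 33.9 * 2.846 = 96.48 C
Temperature at depth = T_surface + delta_T = 15.9 + 96.48
T = 112.38 C

112.38


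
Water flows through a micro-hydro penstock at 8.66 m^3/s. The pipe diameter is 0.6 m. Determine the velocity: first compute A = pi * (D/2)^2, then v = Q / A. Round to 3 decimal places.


Compute pipe cross-sectional area:
  A = pi * (D/2)^2 = pi * (0.6/2)^2 = 0.2827 m^2
Calculate velocity:
  v = Q / A = 8.66 / 0.2827
  v = 30.628 m/s

30.628


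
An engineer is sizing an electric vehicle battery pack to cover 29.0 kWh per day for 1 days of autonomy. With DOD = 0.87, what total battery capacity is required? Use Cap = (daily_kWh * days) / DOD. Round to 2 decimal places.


Total energy needed = daily * days = 29.0 * 1 = 29.0 kWh
Account for depth of discharge:
  Cap = total_energy / DOD = 29.0 / 0.87
  Cap = 33.33 kWh

33.33


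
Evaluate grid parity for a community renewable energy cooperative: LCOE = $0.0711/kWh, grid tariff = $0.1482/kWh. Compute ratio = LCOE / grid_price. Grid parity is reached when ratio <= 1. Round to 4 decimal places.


Compare LCOE to grid price:
  LCOE = $0.0711/kWh, Grid price = $0.1482/kWh
  Ratio = LCOE / grid_price = 0.0711 / 0.1482 = 0.4798
  Grid parity achieved (ratio <= 1)? yes

0.4798


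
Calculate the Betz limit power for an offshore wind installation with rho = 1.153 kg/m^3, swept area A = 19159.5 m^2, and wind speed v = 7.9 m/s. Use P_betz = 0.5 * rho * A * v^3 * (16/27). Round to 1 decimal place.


The Betz coefficient Cp_max = 16/27 = 0.5926
v^3 = 7.9^3 = 493.039
P_betz = 0.5 * rho * A * v^3 * Cp_max
P_betz = 0.5 * 1.153 * 19159.5 * 493.039 * 0.5926
P_betz = 3227163.5 W

3227163.5


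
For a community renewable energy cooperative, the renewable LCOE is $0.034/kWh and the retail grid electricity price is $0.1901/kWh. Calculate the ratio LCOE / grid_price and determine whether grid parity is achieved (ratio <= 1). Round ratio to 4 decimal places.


Compare LCOE to grid price:
  LCOE = $0.034/kWh, Grid price = $0.1901/kWh
  Ratio = LCOE / grid_price = 0.034 / 0.1901 = 0.1789
  Grid parity achieved (ratio <= 1)? yes

0.1789


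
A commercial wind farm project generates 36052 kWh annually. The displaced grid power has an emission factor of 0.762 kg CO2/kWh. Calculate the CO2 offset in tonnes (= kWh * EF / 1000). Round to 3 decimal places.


CO2 offset in kg = generation * emission_factor
CO2 offset = 36052 * 0.762 = 27471.62 kg
Convert to tonnes:
  CO2 offset = 27471.62 / 1000 = 27.472 tonnes

27.472


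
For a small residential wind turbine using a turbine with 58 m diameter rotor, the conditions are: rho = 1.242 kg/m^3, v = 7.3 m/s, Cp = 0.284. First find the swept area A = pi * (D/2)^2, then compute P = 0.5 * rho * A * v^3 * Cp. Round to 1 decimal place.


Step 1 -- Compute swept area:
  A = pi * (D/2)^2 = pi * (58/2)^2 = 2642.08 m^2
Step 2 -- Apply wind power equation:
  P = 0.5 * rho * A * v^3 * Cp
  v^3 = 7.3^3 = 389.017
  P = 0.5 * 1.242 * 2642.08 * 389.017 * 0.284
  P = 181269.4 W

181269.4


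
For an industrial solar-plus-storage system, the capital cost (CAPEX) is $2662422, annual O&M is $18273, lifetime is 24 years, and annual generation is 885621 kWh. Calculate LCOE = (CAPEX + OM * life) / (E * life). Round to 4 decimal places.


Total cost = CAPEX + OM * lifetime = 2662422 + 18273 * 24 = 2662422 + 438552 = 3100974
Total generation = annual * lifetime = 885621 * 24 = 21254904 kWh
LCOE = 3100974 / 21254904
LCOE = 0.1459 $/kWh

0.1459


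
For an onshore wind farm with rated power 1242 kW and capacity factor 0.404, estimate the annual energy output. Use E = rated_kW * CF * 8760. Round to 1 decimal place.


Annual energy = rated_kW * capacity_factor * hours_per_year
Given: P_rated = 1242 kW, CF = 0.404, hours = 8760
E = 1242 * 0.404 * 8760
E = 4395487.7 kWh

4395487.7


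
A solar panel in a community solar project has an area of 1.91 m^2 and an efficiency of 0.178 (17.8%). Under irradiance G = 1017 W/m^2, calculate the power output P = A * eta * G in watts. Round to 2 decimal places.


Use the solar power formula P = A * eta * G.
Given: A = 1.91 m^2, eta = 0.178, G = 1017 W/m^2
P = 1.91 * 0.178 * 1017
P = 345.76 W

345.76


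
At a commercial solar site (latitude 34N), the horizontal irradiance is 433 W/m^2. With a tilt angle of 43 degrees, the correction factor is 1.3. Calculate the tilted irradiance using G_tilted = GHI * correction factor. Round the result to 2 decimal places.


Identify the given values:
  GHI = 433 W/m^2, tilt correction factor = 1.3
Apply the formula G_tilted = GHI * factor:
  G_tilted = 433 * 1.3
  G_tilted = 562.90 W/m^2

562.90


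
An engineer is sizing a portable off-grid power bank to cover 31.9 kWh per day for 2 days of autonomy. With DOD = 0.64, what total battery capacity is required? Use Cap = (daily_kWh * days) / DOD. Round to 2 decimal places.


Total energy needed = daily * days = 31.9 * 2 = 63.8 kWh
Account for depth of discharge:
  Cap = total_energy / DOD = 63.8 / 0.64
  Cap = 99.69 kWh

99.69


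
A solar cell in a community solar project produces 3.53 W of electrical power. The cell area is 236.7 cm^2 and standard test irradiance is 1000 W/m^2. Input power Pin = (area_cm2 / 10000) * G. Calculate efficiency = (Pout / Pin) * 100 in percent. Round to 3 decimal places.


First compute the input power:
  Pin = area_cm2 / 10000 * G = 236.7 / 10000 * 1000 = 23.67 W
Then compute efficiency:
  Efficiency = (Pout / Pin) * 100 = (3.53 / 23.67) * 100
  Efficiency = 14.913%

14.913


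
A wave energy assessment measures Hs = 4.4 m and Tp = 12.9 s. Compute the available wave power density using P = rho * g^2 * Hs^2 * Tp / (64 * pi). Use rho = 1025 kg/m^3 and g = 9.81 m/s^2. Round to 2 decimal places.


Apply wave power formula:
  g^2 = 9.81^2 = 96.2361
  Hs^2 = 4.4^2 = 19.36
  Numerator = rho * g^2 * Hs^2 * Tp = 1025 * 96.2361 * 19.36 * 12.9 = 24635248.27
  Denominator = 64 * pi = 201.0619
  P = 24635248.27 / 201.0619 = 122525.67 W/m

122525.67


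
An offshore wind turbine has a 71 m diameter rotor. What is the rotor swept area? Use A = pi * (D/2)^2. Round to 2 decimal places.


Compute the rotor radius:
  r = D / 2 = 71 / 2 = 35.5 m
Calculate swept area:
  A = pi * r^2 = pi * 35.5^2
  A = 3959.19 m^2

3959.19


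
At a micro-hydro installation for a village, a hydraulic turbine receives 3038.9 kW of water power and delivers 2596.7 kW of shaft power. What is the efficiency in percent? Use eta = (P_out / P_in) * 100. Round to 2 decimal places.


Turbine efficiency = (output power / input power) * 100
eta = (2596.7 / 3038.9) * 100
eta = 85.45%

85.45


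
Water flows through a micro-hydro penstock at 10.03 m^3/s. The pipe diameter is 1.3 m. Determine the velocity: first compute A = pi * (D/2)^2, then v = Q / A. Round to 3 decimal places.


Compute pipe cross-sectional area:
  A = pi * (D/2)^2 = pi * (1.3/2)^2 = 1.3273 m^2
Calculate velocity:
  v = Q / A = 10.03 / 1.3273
  v = 7.557 m/s

7.557


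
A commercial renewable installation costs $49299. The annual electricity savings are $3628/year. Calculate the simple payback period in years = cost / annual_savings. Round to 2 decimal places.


Simple payback period = initial cost / annual savings
Payback = 49299 / 3628
Payback = 13.59 years

13.59


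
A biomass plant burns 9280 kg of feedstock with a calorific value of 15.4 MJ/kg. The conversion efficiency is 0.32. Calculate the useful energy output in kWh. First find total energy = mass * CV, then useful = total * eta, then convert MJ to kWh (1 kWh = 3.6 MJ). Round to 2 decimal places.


Total energy = mass * CV = 9280 * 15.4 = 142912.0 MJ
Useful energy = total * eta = 142912.0 * 0.32 = 45731.84 MJ
Convert to kWh: 45731.84 / 3.6
Useful energy = 12703.29 kWh

12703.29


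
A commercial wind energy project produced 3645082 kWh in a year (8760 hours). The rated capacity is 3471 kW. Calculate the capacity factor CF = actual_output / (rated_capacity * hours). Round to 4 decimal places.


Capacity factor = actual output / maximum possible output
Maximum possible = rated * hours = 3471 * 8760 = 30405960 kWh
CF = 3645082 / 30405960
CF = 0.1199

0.1199


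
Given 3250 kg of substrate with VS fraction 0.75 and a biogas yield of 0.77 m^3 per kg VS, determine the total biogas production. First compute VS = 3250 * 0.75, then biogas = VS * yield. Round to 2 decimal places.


Compute volatile solids:
  VS = mass * VS_fraction = 3250 * 0.75 = 2437.5 kg
Calculate biogas volume:
  Biogas = VS * specific_yield = 2437.5 * 0.77
  Biogas = 1876.88 m^3

1876.88


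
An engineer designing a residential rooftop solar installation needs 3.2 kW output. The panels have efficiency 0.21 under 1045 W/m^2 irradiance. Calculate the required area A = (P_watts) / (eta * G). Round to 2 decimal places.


Convert target power to watts: P = 3.2 * 1000 = 3200.0 W
Compute denominator: eta * G = 0.21 * 1045 = 219.45
Required area A = P / (eta * G) = 3200.0 / 219.45
A = 14.58 m^2

14.58


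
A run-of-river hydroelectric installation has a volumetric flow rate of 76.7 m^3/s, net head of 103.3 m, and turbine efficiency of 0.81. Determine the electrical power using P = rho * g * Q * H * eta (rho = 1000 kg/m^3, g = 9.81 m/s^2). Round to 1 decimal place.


Apply the hydropower formula P = rho * g * Q * H * eta
rho * g = 1000 * 9.81 = 9810.0
P = 9810.0 * 76.7 * 103.3 * 0.81
P = 62957824.4 W

62957824.4


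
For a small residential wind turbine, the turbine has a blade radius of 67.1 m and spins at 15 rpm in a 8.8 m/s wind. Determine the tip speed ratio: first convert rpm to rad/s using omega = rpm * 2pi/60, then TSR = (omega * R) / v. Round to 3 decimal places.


Convert rotational speed to rad/s:
  omega = 15 * 2 * pi / 60 = 1.5708 rad/s
Compute tip speed:
  v_tip = omega * R = 1.5708 * 67.1 = 105.4 m/s
Tip speed ratio:
  TSR = v_tip / v_wind = 105.4 / 8.8 = 11.977

11.977


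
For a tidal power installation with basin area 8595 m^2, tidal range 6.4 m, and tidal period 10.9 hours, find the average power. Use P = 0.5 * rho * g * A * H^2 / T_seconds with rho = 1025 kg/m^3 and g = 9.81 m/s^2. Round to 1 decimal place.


Convert period to seconds: T = 10.9 * 3600 = 39240.0 s
H^2 = 6.4^2 = 40.96
P = 0.5 * rho * g * A * H^2 / T
P = 0.5 * 1025 * 9.81 * 8595 * 40.96 / 39240.0
P = 45106.6 W

45106.6


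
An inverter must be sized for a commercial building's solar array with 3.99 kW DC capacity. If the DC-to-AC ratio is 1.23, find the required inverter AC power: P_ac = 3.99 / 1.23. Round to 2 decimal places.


The inverter AC capacity is determined by the DC/AC ratio.
Given: P_dc = 3.99 kW, DC/AC ratio = 1.23
P_ac = P_dc / ratio = 3.99 / 1.23
P_ac = 3.24 kW

3.24


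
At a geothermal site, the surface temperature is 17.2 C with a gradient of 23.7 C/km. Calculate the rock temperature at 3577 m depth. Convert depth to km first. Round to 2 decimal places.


Convert depth to km: 3577 / 1000 = 3.577 km
Temperature increase = gradient * depth_km = 23.7 * 3.577 = 84.77 C
Temperature at depth = T_surface + delta_T = 17.2 + 84.77
T = 101.97 C

101.97


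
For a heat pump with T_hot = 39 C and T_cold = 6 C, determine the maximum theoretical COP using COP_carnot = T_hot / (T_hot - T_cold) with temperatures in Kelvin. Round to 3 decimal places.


Convert to Kelvin:
  T_hot = 39 + 273.15 = 312.15 K
  T_cold = 6 + 273.15 = 279.15 K
Apply Carnot COP formula:
  COP = T_hot_K / (T_hot_K - T_cold_K) = 312.15 / 33.0
  COP = 9.459

9.459


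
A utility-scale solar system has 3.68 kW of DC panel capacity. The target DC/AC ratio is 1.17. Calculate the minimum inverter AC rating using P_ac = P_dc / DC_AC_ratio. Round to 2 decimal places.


The inverter AC capacity is determined by the DC/AC ratio.
Given: P_dc = 3.68 kW, DC/AC ratio = 1.17
P_ac = P_dc / ratio = 3.68 / 1.17
P_ac = 3.15 kW

3.15


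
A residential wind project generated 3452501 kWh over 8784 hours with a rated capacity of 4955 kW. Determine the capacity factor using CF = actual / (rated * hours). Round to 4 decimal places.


Capacity factor = actual output / maximum possible output
Maximum possible = rated * hours = 4955 * 8784 = 43524720 kWh
CF = 3452501 / 43524720
CF = 0.0793

0.0793


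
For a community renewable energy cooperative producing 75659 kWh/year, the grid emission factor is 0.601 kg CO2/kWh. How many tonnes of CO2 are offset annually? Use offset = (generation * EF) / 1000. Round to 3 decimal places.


CO2 offset in kg = generation * emission_factor
CO2 offset = 75659 * 0.601 = 45471.06 kg
Convert to tonnes:
  CO2 offset = 45471.06 / 1000 = 45.471 tonnes

45.471


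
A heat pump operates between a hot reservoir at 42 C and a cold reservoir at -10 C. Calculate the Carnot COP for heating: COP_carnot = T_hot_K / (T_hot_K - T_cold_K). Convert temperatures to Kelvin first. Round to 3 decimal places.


Convert to Kelvin:
  T_hot = 42 + 273.15 = 315.15 K
  T_cold = -10 + 273.15 = 263.15 K
Apply Carnot COP formula:
  COP = T_hot_K / (T_hot_K - T_cold_K) = 315.15 / 52.0
  COP = 6.061

6.061


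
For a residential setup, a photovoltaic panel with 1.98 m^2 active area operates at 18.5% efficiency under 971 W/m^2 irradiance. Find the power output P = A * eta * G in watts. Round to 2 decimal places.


Use the solar power formula P = A * eta * G.
Given: A = 1.98 m^2, eta = 0.185, G = 971 W/m^2
P = 1.98 * 0.185 * 971
P = 355.68 W

355.68


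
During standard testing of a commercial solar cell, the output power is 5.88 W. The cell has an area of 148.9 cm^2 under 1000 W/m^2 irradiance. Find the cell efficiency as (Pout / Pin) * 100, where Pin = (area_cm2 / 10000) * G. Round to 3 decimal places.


First compute the input power:
  Pin = area_cm2 / 10000 * G = 148.9 / 10000 * 1000 = 14.89 W
Then compute efficiency:
  Efficiency = (Pout / Pin) * 100 = (5.88 / 14.89) * 100
  Efficiency = 39.490%

39.490


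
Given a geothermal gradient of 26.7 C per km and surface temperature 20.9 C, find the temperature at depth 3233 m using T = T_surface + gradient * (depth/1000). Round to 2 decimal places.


Convert depth to km: 3233 / 1000 = 3.233 km
Temperature increase = gradient * depth_km = 26.7 * 3.233 = 86.32 C
Temperature at depth = T_surface + delta_T = 20.9 + 86.32
T = 107.22 C

107.22


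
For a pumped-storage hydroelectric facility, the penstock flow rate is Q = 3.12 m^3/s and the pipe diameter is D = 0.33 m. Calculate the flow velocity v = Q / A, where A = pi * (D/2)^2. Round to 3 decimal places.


Compute pipe cross-sectional area:
  A = pi * (D/2)^2 = pi * (0.33/2)^2 = 0.0855 m^2
Calculate velocity:
  v = Q / A = 3.12 / 0.0855
  v = 36.478 m/s

36.478


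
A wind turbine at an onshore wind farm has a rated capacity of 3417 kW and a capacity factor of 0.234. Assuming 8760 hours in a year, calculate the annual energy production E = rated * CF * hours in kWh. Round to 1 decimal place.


Annual energy = rated_kW * capacity_factor * hours_per_year
Given: P_rated = 3417 kW, CF = 0.234, hours = 8760
E = 3417 * 0.234 * 8760
E = 7004303.3 kWh

7004303.3


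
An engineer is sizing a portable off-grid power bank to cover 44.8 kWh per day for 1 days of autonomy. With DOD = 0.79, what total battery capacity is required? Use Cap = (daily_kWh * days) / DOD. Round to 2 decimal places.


Total energy needed = daily * days = 44.8 * 1 = 44.8 kWh
Account for depth of discharge:
  Cap = total_energy / DOD = 44.8 / 0.79
  Cap = 56.71 kWh

56.71


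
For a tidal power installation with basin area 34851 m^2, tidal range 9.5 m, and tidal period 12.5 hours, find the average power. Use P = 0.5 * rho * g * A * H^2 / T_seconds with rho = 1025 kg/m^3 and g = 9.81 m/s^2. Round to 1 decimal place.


Convert period to seconds: T = 12.5 * 3600 = 45000.0 s
H^2 = 9.5^2 = 90.25
P = 0.5 * rho * g * A * H^2 / T
P = 0.5 * 1025 * 9.81 * 34851 * 90.25 / 45000.0
P = 351408.9 W

351408.9


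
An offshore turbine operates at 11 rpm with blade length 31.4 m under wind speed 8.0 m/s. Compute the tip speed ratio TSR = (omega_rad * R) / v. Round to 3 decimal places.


Convert rotational speed to rad/s:
  omega = 11 * 2 * pi / 60 = 1.1519 rad/s
Compute tip speed:
  v_tip = omega * R = 1.1519 * 31.4 = 36.17 m/s
Tip speed ratio:
  TSR = v_tip / v_wind = 36.17 / 8.0 = 4.521

4.521


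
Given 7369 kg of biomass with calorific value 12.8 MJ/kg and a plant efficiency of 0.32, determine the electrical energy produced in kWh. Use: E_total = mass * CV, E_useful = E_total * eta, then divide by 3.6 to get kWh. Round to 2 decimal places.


Total energy = mass * CV = 7369 * 12.8 = 94323.2 MJ
Useful energy = total * eta = 94323.2 * 0.32 = 30183.42 MJ
Convert to kWh: 30183.42 / 3.6
Useful energy = 8384.28 kWh

8384.28


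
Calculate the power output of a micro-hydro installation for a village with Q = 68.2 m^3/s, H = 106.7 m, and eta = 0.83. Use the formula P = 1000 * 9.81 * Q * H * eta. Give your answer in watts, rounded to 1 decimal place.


Apply the hydropower formula P = rho * g * Q * H * eta
rho * g = 1000 * 9.81 = 9810.0
P = 9810.0 * 68.2 * 106.7 * 0.83
P = 59251028.6 W

59251028.6


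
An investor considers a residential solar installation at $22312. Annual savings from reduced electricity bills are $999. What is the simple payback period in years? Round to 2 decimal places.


Simple payback period = initial cost / annual savings
Payback = 22312 / 999
Payback = 22.33 years

22.33


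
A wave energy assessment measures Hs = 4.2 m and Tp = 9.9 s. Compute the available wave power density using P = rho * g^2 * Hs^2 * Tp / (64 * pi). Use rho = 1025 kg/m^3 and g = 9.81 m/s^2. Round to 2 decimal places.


Apply wave power formula:
  g^2 = 9.81^2 = 96.2361
  Hs^2 = 4.2^2 = 17.64
  Numerator = rho * g^2 * Hs^2 * Tp = 1025 * 96.2361 * 17.64 * 9.9 = 17226444.75
  Denominator = 64 * pi = 201.0619
  P = 17226444.75 / 201.0619 = 85677.31 W/m

85677.31


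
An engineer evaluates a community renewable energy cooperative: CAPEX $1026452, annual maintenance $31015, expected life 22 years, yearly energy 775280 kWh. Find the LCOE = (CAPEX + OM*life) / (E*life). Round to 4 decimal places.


Total cost = CAPEX + OM * lifetime = 1026452 + 31015 * 22 = 1026452 + 682330 = 1708782
Total generation = annual * lifetime = 775280 * 22 = 17056160 kWh
LCOE = 1708782 / 17056160
LCOE = 0.1002 $/kWh

0.1002


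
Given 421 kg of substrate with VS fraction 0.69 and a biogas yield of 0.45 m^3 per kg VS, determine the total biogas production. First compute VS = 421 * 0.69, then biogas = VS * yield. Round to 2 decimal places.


Compute volatile solids:
  VS = mass * VS_fraction = 421 * 0.69 = 290.49 kg
Calculate biogas volume:
  Biogas = VS * specific_yield = 290.49 * 0.45
  Biogas = 130.72 m^3

130.72


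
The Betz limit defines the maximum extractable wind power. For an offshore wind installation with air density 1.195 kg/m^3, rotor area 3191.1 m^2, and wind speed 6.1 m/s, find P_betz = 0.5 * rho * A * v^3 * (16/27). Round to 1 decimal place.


The Betz coefficient Cp_max = 16/27 = 0.5926
v^3 = 6.1^3 = 226.981
P_betz = 0.5 * rho * A * v^3 * Cp_max
P_betz = 0.5 * 1.195 * 3191.1 * 226.981 * 0.5926
P_betz = 256462.6 W

256462.6


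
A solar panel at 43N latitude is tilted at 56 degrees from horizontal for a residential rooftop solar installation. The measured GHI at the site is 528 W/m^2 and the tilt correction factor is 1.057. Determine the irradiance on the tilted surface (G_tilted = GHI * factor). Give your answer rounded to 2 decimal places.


Identify the given values:
  GHI = 528 W/m^2, tilt correction factor = 1.057
Apply the formula G_tilted = GHI * factor:
  G_tilted = 528 * 1.057
  G_tilted = 558.10 W/m^2

558.10


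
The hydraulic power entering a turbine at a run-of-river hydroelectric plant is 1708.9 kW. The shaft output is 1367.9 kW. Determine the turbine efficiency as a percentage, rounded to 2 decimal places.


Turbine efficiency = (output power / input power) * 100
eta = (1367.9 / 1708.9) * 100
eta = 80.05%

80.05


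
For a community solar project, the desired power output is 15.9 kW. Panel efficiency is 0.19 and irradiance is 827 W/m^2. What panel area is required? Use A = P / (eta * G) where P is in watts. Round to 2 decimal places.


Convert target power to watts: P = 15.9 * 1000 = 15900.0 W
Compute denominator: eta * G = 0.19 * 827 = 157.13
Required area A = P / (eta * G) = 15900.0 / 157.13
A = 101.19 m^2

101.19


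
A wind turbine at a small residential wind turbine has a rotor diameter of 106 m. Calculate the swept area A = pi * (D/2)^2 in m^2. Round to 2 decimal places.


Compute the rotor radius:
  r = D / 2 = 106 / 2 = 53.0 m
Calculate swept area:
  A = pi * r^2 = pi * 53.0^2
  A = 8824.73 m^2

8824.73


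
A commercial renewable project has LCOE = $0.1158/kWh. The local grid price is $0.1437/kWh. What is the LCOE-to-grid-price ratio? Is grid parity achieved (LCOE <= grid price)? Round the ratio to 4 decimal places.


Compare LCOE to grid price:
  LCOE = $0.1158/kWh, Grid price = $0.1437/kWh
  Ratio = LCOE / grid_price = 0.1158 / 0.1437 = 0.8058
  Grid parity achieved (ratio <= 1)? yes

0.8058


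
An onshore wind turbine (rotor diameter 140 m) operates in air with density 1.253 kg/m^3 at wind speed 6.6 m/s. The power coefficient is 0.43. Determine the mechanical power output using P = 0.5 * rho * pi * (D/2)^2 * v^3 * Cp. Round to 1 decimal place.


Step 1 -- Compute swept area:
  A = pi * (D/2)^2 = pi * (140/2)^2 = 15393.8 m^2
Step 2 -- Apply wind power equation:
  P = 0.5 * rho * A * v^3 * Cp
  v^3 = 6.6^3 = 287.496
  P = 0.5 * 1.253 * 15393.8 * 287.496 * 0.43
  P = 1192249.9 W

1192249.9


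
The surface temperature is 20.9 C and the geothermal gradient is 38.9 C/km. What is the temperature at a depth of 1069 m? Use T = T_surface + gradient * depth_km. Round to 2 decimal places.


Convert depth to km: 1069 / 1000 = 1.069 km
Temperature increase = gradient * depth_km = 38.9 * 1.069 = 41.58 C
Temperature at depth = T_surface + delta_T = 20.9 + 41.58
T = 62.48 C

62.48


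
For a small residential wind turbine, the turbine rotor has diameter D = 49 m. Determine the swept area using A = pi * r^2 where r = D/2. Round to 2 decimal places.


Compute the rotor radius:
  r = D / 2 = 49 / 2 = 24.5 m
Calculate swept area:
  A = pi * r^2 = pi * 24.5^2
  A = 1885.74 m^2

1885.74


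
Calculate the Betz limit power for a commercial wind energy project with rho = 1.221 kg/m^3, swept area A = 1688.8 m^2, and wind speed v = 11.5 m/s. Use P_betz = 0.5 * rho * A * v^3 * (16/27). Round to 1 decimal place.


The Betz coefficient Cp_max = 16/27 = 0.5926
v^3 = 11.5^3 = 1520.875
P_betz = 0.5 * rho * A * v^3 * Cp_max
P_betz = 0.5 * 1.221 * 1688.8 * 1520.875 * 0.5926
P_betz = 929209.5 W

929209.5


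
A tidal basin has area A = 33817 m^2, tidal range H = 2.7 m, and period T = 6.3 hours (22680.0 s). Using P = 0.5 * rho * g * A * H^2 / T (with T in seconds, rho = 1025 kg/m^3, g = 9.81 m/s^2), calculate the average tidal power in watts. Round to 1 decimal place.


Convert period to seconds: T = 6.3 * 3600 = 22680.0 s
H^2 = 2.7^2 = 7.29
P = 0.5 * rho * g * A * H^2 / T
P = 0.5 * 1025 * 9.81 * 33817 * 7.29 / 22680.0
P = 54649.0 W

54649.0


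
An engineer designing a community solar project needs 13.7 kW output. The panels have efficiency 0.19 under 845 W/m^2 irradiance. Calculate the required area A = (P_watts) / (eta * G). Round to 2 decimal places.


Convert target power to watts: P = 13.7 * 1000 = 13700.0 W
Compute denominator: eta * G = 0.19 * 845 = 160.55
Required area A = P / (eta * G) = 13700.0 / 160.55
A = 85.33 m^2

85.33


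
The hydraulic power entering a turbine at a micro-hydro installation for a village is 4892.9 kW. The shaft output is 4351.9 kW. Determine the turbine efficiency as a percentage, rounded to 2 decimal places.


Turbine efficiency = (output power / input power) * 100
eta = (4351.9 / 4892.9) * 100
eta = 88.94%

88.94


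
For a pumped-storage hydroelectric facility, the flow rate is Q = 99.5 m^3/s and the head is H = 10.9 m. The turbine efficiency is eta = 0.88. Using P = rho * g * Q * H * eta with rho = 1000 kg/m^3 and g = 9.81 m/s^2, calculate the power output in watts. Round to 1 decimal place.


Apply the hydropower formula P = rho * g * Q * H * eta
rho * g = 1000 * 9.81 = 9810.0
P = 9810.0 * 99.5 * 10.9 * 0.88
P = 9362703.2 W

9362703.2


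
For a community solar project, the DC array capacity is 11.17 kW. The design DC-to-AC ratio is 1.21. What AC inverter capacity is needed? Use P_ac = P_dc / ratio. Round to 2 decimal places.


The inverter AC capacity is determined by the DC/AC ratio.
Given: P_dc = 11.17 kW, DC/AC ratio = 1.21
P_ac = P_dc / ratio = 11.17 / 1.21
P_ac = 9.23 kW

9.23


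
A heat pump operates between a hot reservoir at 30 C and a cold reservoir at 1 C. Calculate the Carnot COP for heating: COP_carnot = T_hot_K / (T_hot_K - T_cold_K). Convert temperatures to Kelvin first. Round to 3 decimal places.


Convert to Kelvin:
  T_hot = 30 + 273.15 = 303.15 K
  T_cold = 1 + 273.15 = 274.15 K
Apply Carnot COP formula:
  COP = T_hot_K / (T_hot_K - T_cold_K) = 303.15 / 29.0
  COP = 10.453

10.453


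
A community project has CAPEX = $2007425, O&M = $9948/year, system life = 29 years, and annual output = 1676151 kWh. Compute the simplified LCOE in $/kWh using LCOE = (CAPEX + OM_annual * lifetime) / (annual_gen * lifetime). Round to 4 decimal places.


Total cost = CAPEX + OM * lifetime = 2007425 + 9948 * 29 = 2007425 + 288492 = 2295917
Total generation = annual * lifetime = 1676151 * 29 = 48608379 kWh
LCOE = 2295917 / 48608379
LCOE = 0.0472 $/kWh

0.0472


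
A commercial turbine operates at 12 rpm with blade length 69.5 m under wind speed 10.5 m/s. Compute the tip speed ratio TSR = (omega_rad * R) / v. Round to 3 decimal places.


Convert rotational speed to rad/s:
  omega = 12 * 2 * pi / 60 = 1.2566 rad/s
Compute tip speed:
  v_tip = omega * R = 1.2566 * 69.5 = 87.336 m/s
Tip speed ratio:
  TSR = v_tip / v_wind = 87.336 / 10.5 = 8.318

8.318


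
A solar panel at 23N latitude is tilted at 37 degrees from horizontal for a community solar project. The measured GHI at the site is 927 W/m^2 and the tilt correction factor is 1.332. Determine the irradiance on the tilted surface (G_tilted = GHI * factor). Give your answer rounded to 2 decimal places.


Identify the given values:
  GHI = 927 W/m^2, tilt correction factor = 1.332
Apply the formula G_tilted = GHI * factor:
  G_tilted = 927 * 1.332
  G_tilted = 1234.76 W/m^2

1234.76


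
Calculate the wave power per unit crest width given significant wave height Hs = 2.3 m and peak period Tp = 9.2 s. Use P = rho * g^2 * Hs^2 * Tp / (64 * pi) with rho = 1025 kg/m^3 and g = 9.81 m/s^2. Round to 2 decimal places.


Apply wave power formula:
  g^2 = 9.81^2 = 96.2361
  Hs^2 = 2.3^2 = 5.29
  Numerator = rho * g^2 * Hs^2 * Tp = 1025 * 96.2361 * 5.29 * 9.2 = 4800708.98
  Denominator = 64 * pi = 201.0619
  P = 4800708.98 / 201.0619 = 23876.77 W/m

23876.77


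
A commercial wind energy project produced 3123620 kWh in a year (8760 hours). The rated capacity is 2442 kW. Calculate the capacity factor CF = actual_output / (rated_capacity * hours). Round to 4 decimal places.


Capacity factor = actual output / maximum possible output
Maximum possible = rated * hours = 2442 * 8760 = 21391920 kWh
CF = 3123620 / 21391920
CF = 0.1460

0.1460


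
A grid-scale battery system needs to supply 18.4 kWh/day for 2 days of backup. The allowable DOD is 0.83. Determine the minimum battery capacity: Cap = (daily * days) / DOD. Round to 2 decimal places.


Total energy needed = daily * days = 18.4 * 2 = 36.8 kWh
Account for depth of discharge:
  Cap = total_energy / DOD = 36.8 / 0.83
  Cap = 44.34 kWh

44.34


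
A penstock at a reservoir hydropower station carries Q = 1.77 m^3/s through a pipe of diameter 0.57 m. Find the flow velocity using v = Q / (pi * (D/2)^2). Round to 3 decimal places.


Compute pipe cross-sectional area:
  A = pi * (D/2)^2 = pi * (0.57/2)^2 = 0.2552 m^2
Calculate velocity:
  v = Q / A = 1.77 / 0.2552
  v = 6.936 m/s

6.936


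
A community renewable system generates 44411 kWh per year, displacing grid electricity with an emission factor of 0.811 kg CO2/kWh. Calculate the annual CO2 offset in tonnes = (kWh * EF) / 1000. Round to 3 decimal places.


CO2 offset in kg = generation * emission_factor
CO2 offset = 44411 * 0.811 = 36017.32 kg
Convert to tonnes:
  CO2 offset = 36017.32 / 1000 = 36.017 tonnes

36.017


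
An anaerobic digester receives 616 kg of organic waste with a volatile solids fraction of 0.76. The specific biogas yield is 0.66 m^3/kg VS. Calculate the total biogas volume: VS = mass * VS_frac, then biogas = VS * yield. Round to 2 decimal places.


Compute volatile solids:
  VS = mass * VS_fraction = 616 * 0.76 = 468.16 kg
Calculate biogas volume:
  Biogas = VS * specific_yield = 468.16 * 0.66
  Biogas = 308.99 m^3

308.99


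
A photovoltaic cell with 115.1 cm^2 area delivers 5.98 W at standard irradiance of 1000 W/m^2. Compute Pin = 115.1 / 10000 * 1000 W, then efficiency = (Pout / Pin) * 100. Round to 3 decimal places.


First compute the input power:
  Pin = area_cm2 / 10000 * G = 115.1 / 10000 * 1000 = 11.51 W
Then compute efficiency:
  Efficiency = (Pout / Pin) * 100 = (5.98 / 11.51) * 100
  Efficiency = 51.955%

51.955


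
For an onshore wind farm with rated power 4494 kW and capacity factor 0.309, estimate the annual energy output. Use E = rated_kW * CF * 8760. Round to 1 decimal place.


Annual energy = rated_kW * capacity_factor * hours_per_year
Given: P_rated = 4494 kW, CF = 0.309, hours = 8760
E = 4494 * 0.309 * 8760
E = 12164539.0 kWh

12164539.0


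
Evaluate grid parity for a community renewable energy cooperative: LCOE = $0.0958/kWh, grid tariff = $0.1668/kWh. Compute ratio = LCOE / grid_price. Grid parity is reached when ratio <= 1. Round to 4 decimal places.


Compare LCOE to grid price:
  LCOE = $0.0958/kWh, Grid price = $0.1668/kWh
  Ratio = LCOE / grid_price = 0.0958 / 0.1668 = 0.5743
  Grid parity achieved (ratio <= 1)? yes

0.5743


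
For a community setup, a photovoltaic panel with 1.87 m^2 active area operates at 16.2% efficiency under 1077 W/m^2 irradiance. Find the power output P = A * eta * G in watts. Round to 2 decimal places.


Use the solar power formula P = A * eta * G.
Given: A = 1.87 m^2, eta = 0.162, G = 1077 W/m^2
P = 1.87 * 0.162 * 1077
P = 326.27 W

326.27


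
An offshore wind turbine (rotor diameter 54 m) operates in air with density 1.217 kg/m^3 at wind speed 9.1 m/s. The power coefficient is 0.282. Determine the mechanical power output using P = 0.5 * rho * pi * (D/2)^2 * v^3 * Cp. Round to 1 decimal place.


Step 1 -- Compute swept area:
  A = pi * (D/2)^2 = pi * (54/2)^2 = 2290.22 m^2
Step 2 -- Apply wind power equation:
  P = 0.5 * rho * A * v^3 * Cp
  v^3 = 9.1^3 = 753.571
  P = 0.5 * 1.217 * 2290.22 * 753.571 * 0.282
  P = 296149.7 W

296149.7


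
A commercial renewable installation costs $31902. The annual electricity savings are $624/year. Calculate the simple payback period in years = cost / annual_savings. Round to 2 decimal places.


Simple payback period = initial cost / annual savings
Payback = 31902 / 624
Payback = 51.13 years

51.13


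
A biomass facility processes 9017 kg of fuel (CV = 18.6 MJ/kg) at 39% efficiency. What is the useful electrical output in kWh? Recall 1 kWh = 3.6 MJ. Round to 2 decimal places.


Total energy = mass * CV = 9017 * 18.6 = 167716.2 MJ
Useful energy = total * eta = 167716.2 * 0.39 = 65409.32 MJ
Convert to kWh: 65409.32 / 3.6
Useful energy = 18169.26 kWh

18169.26


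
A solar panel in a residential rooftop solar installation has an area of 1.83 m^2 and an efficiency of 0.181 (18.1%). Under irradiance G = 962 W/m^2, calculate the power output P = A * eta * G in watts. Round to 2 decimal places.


Use the solar power formula P = A * eta * G.
Given: A = 1.83 m^2, eta = 0.181, G = 962 W/m^2
P = 1.83 * 0.181 * 962
P = 318.64 W

318.64


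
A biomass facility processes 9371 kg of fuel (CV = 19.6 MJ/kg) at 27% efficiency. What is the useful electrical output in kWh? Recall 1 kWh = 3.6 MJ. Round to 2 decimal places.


Total energy = mass * CV = 9371 * 19.6 = 183671.6 MJ
Useful energy = total * eta = 183671.6 * 0.27 = 49591.33 MJ
Convert to kWh: 49591.33 / 3.6
Useful energy = 13775.37 kWh

13775.37


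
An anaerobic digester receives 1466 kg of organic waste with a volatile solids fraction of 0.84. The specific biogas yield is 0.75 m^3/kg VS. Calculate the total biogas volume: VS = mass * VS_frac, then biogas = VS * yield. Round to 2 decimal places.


Compute volatile solids:
  VS = mass * VS_fraction = 1466 * 0.84 = 1231.44 kg
Calculate biogas volume:
  Biogas = VS * specific_yield = 1231.44 * 0.75
  Biogas = 923.58 m^3

923.58


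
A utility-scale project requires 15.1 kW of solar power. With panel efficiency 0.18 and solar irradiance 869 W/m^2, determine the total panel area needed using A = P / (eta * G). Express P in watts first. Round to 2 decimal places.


Convert target power to watts: P = 15.1 * 1000 = 15100.0 W
Compute denominator: eta * G = 0.18 * 869 = 156.42
Required area A = P / (eta * G) = 15100.0 / 156.42
A = 96.53 m^2

96.53


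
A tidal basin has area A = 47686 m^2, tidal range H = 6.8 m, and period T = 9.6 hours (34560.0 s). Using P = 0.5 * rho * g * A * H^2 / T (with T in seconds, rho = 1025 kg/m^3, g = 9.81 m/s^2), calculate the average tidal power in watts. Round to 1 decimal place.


Convert period to seconds: T = 9.6 * 3600 = 34560.0 s
H^2 = 6.8^2 = 46.24
P = 0.5 * rho * g * A * H^2 / T
P = 0.5 * 1025 * 9.81 * 47686 * 46.24 / 34560.0
P = 320773.0 W

320773.0


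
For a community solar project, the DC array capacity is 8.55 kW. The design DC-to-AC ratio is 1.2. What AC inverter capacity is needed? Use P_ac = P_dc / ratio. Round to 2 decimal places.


The inverter AC capacity is determined by the DC/AC ratio.
Given: P_dc = 8.55 kW, DC/AC ratio = 1.2
P_ac = P_dc / ratio = 8.55 / 1.2
P_ac = 7.13 kW

7.13


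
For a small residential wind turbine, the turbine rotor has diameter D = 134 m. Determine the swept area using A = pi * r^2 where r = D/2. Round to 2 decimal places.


Compute the rotor radius:
  r = D / 2 = 134 / 2 = 67.0 m
Calculate swept area:
  A = pi * r^2 = pi * 67.0^2
  A = 14102.61 m^2

14102.61


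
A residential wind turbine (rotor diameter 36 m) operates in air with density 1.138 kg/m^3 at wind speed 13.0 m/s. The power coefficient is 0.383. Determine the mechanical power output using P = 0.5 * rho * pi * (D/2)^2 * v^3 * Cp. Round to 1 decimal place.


Step 1 -- Compute swept area:
  A = pi * (D/2)^2 = pi * (36/2)^2 = 1017.88 m^2
Step 2 -- Apply wind power equation:
  P = 0.5 * rho * A * v^3 * Cp
  v^3 = 13.0^3 = 2197.0
  P = 0.5 * 1.138 * 1017.88 * 2197.0 * 0.383
  P = 487344.4 W

487344.4


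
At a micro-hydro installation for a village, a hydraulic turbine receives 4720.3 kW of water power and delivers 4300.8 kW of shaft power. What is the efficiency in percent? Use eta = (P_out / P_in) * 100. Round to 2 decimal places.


Turbine efficiency = (output power / input power) * 100
eta = (4300.8 / 4720.3) * 100
eta = 91.11%

91.11


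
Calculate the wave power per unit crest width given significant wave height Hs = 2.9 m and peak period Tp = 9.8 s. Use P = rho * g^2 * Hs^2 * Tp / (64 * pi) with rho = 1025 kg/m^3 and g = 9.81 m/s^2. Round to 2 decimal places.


Apply wave power formula:
  g^2 = 9.81^2 = 96.2361
  Hs^2 = 2.9^2 = 8.41
  Numerator = rho * g^2 * Hs^2 * Tp = 1025 * 96.2361 * 8.41 * 9.8 = 8129876.56
  Denominator = 64 * pi = 201.0619
  P = 8129876.56 / 201.0619 = 40434.69 W/m

40434.69


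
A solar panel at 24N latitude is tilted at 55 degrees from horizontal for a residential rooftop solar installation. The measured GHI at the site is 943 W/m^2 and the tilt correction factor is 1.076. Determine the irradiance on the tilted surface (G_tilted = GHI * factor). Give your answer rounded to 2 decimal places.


Identify the given values:
  GHI = 943 W/m^2, tilt correction factor = 1.076
Apply the formula G_tilted = GHI * factor:
  G_tilted = 943 * 1.076
  G_tilted = 1014.67 W/m^2

1014.67


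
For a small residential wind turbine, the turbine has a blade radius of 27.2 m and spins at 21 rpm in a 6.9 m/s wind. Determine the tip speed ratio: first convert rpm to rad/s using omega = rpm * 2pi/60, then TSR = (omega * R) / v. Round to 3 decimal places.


Convert rotational speed to rad/s:
  omega = 21 * 2 * pi / 60 = 2.1991 rad/s
Compute tip speed:
  v_tip = omega * R = 2.1991 * 27.2 = 59.816 m/s
Tip speed ratio:
  TSR = v_tip / v_wind = 59.816 / 6.9 = 8.669

8.669


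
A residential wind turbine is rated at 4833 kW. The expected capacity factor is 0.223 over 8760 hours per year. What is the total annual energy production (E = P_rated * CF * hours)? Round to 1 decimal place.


Annual energy = rated_kW * capacity_factor * hours_per_year
Given: P_rated = 4833 kW, CF = 0.223, hours = 8760
E = 4833 * 0.223 * 8760
E = 9441168.8 kWh

9441168.8


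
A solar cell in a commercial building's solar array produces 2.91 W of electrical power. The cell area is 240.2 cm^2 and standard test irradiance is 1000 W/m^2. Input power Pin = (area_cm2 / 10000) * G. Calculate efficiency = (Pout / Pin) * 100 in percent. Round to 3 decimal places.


First compute the input power:
  Pin = area_cm2 / 10000 * G = 240.2 / 10000 * 1000 = 24.02 W
Then compute efficiency:
  Efficiency = (Pout / Pin) * 100 = (2.91 / 24.02) * 100
  Efficiency = 12.115%

12.115


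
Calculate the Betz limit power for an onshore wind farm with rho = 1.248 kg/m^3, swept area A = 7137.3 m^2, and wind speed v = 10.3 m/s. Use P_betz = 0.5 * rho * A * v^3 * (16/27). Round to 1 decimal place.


The Betz coefficient Cp_max = 16/27 = 0.5926
v^3 = 10.3^3 = 1092.727
P_betz = 0.5 * rho * A * v^3 * Cp_max
P_betz = 0.5 * 1.248 * 7137.3 * 1092.727 * 0.5926
P_betz = 2883941.4 W

2883941.4


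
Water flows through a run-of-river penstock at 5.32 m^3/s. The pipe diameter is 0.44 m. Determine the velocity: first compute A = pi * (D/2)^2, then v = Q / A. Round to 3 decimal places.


Compute pipe cross-sectional area:
  A = pi * (D/2)^2 = pi * (0.44/2)^2 = 0.1521 m^2
Calculate velocity:
  v = Q / A = 5.32 / 0.1521
  v = 34.988 m/s

34.988


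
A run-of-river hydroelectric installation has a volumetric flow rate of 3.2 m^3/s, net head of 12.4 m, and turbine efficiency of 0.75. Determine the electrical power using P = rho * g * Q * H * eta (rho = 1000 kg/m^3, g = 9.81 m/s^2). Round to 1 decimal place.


Apply the hydropower formula P = rho * g * Q * H * eta
rho * g = 1000 * 9.81 = 9810.0
P = 9810.0 * 3.2 * 12.4 * 0.75
P = 291945.6 W

291945.6


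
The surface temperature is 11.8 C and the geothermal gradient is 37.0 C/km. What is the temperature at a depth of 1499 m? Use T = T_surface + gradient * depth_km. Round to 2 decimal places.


Convert depth to km: 1499 / 1000 = 1.499 km
Temperature increase = gradient * depth_km = 37.0 * 1.499 = 55.46 C
Temperature at depth = T_surface + delta_T = 11.8 + 55.46
T = 67.26 C

67.26
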